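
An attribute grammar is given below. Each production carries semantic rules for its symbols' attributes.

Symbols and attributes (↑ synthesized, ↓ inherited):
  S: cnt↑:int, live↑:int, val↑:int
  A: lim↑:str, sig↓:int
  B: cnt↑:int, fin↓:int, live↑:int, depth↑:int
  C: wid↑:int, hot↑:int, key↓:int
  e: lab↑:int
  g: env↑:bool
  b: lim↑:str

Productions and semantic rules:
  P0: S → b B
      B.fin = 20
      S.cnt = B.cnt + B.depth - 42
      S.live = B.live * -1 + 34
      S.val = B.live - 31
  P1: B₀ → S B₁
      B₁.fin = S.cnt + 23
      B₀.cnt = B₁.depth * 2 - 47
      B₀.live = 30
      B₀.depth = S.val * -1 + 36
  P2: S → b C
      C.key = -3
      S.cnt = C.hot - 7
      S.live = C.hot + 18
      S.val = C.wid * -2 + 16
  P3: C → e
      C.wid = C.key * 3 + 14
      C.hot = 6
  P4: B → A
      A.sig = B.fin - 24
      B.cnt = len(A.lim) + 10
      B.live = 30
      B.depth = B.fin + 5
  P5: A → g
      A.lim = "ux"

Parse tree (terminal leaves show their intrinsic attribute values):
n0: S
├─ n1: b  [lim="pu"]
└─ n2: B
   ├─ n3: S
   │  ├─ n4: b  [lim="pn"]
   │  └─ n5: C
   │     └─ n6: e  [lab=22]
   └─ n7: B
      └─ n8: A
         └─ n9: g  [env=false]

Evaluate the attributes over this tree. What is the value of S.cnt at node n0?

1. n1.lim = "pu"  [terminal]
2. n2.fin = 20  [20]
3. n4.lim = "pn"  [terminal]
4. n5.key = -3  [-3]
5. n6.lab = 22  [terminal]
6. n5.wid = 5  [C.key * 3 + 14]
7. n5.hot = 6  [6]
8. n3.cnt = -1  [C.hot - 7]
9. n3.live = 24  [C.hot + 18]
10. n3.val = 6  [C.wid * -2 + 16]
11. n7.fin = 22  [S.cnt + 23]
12. n8.sig = -2  [B.fin - 24]
13. n9.env = false  [terminal]
14. n8.lim = "ux"  ["ux"]
15. n7.cnt = 12  [len(A.lim) + 10]
16. n7.live = 30  [30]
17. n7.depth = 27  [B.fin + 5]
18. n2.cnt = 7  [B₁.depth * 2 - 47]
19. n2.live = 30  [30]
20. n2.depth = 30  [S.val * -1 + 36]
21. n0.cnt = -5  [B.cnt + B.depth - 42]
22. n0.live = 4  [B.live * -1 + 34]
23. n0.val = -1  [B.live - 31]

-5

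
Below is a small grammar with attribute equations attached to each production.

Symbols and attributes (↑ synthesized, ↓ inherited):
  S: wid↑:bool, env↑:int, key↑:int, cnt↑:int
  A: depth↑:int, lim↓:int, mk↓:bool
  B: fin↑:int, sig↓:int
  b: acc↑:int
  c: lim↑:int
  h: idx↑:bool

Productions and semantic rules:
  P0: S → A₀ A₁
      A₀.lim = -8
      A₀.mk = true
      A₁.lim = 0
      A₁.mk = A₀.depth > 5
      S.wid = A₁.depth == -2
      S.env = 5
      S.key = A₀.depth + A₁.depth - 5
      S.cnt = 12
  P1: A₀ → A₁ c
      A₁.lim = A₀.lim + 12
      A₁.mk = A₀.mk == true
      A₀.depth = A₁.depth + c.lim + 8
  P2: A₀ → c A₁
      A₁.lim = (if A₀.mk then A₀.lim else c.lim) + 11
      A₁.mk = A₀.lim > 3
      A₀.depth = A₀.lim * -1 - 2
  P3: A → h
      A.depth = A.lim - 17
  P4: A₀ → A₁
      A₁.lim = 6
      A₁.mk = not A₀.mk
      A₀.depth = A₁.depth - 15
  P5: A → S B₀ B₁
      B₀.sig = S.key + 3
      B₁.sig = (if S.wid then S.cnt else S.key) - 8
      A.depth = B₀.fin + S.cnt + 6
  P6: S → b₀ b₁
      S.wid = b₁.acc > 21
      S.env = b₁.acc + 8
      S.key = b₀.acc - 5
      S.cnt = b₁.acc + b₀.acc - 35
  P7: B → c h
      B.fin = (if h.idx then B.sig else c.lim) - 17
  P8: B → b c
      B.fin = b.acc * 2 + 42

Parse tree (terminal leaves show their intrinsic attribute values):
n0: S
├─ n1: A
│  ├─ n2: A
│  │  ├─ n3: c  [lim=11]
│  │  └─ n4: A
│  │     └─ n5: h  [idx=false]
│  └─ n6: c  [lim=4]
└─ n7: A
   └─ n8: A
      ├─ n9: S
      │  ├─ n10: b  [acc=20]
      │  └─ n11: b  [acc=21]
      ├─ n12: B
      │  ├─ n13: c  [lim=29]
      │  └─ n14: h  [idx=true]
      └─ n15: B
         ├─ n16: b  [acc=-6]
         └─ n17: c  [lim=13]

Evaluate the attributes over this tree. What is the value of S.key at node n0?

-1

1. n1.lim = -8  [-8]
2. n1.mk = true  [true]
3. n2.lim = 4  [A₀.lim + 12]
4. n2.mk = true  [A₀.mk == true]
5. n3.lim = 11  [terminal]
6. n4.lim = 15  [(if A₀.mk then A₀.lim else c.lim) + 11]
7. n4.mk = true  [A₀.lim > 3]
8. n5.idx = false  [terminal]
9. n4.depth = -2  [A.lim - 17]
10. n2.depth = -6  [A₀.lim * -1 - 2]
11. n6.lim = 4  [terminal]
12. n1.depth = 6  [A₁.depth + c.lim + 8]
13. n7.lim = 0  [0]
14. n7.mk = true  [A₀.depth > 5]
15. n8.lim = 6  [6]
16. n8.mk = false  [not A₀.mk]
17. n10.acc = 20  [terminal]
18. n11.acc = 21  [terminal]
19. n9.wid = false  [b₁.acc > 21]
20. n9.env = 29  [b₁.acc + 8]
21. n9.key = 15  [b₀.acc - 5]
22. n9.cnt = 6  [b₁.acc + b₀.acc - 35]
23. n12.sig = 18  [S.key + 3]
24. n13.lim = 29  [terminal]
25. n14.idx = true  [terminal]
26. n12.fin = 1  [(if h.idx then B.sig else c.lim) - 17]
27. n15.sig = 7  [(if S.wid then S.cnt else S.key) - 8]
28. n16.acc = -6  [terminal]
29. n17.lim = 13  [terminal]
30. n15.fin = 30  [b.acc * 2 + 42]
31. n8.depth = 13  [B₀.fin + S.cnt + 6]
32. n7.depth = -2  [A₁.depth - 15]
33. n0.wid = true  [A₁.depth == -2]
34. n0.env = 5  [5]
35. n0.key = -1  [A₀.depth + A₁.depth - 5]
36. n0.cnt = 12  [12]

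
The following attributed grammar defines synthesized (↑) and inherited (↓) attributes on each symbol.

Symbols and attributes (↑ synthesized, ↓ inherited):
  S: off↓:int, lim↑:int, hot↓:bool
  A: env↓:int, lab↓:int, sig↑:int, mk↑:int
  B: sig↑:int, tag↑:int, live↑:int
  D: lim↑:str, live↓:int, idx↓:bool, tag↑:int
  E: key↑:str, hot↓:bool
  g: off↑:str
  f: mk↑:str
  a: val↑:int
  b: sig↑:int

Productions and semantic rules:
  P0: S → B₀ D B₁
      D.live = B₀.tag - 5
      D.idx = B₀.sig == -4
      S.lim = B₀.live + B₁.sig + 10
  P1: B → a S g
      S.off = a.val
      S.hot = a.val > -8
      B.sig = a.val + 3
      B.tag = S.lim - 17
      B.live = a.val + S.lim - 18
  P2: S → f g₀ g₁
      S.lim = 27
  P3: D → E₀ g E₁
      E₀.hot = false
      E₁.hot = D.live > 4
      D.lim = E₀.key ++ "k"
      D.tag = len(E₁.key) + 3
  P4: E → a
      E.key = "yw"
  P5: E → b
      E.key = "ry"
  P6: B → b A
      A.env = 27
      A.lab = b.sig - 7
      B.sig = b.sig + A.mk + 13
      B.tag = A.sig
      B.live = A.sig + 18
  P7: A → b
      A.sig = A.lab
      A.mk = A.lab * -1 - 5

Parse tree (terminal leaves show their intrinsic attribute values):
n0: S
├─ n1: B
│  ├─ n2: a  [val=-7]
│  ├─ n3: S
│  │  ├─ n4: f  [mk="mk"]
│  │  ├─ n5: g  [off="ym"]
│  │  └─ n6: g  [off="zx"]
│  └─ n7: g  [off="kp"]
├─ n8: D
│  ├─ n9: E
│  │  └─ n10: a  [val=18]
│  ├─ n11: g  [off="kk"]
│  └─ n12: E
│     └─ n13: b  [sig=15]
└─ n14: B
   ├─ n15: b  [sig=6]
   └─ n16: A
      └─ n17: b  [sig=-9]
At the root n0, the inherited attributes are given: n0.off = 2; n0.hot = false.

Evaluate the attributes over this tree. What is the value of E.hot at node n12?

true

1. n0.off = 2  [given at root]
2. n0.hot = false  [given at root]
3. n2.val = -7  [terminal]
4. n3.off = -7  [a.val]
5. n3.hot = true  [a.val > -8]
6. n4.mk = "mk"  [terminal]
7. n5.off = "ym"  [terminal]
8. n6.off = "zx"  [terminal]
9. n3.lim = 27  [27]
10. n7.off = "kp"  [terminal]
11. n1.sig = -4  [a.val + 3]
12. n1.tag = 10  [S.lim - 17]
13. n1.live = 2  [a.val + S.lim - 18]
14. n8.live = 5  [B₀.tag - 5]
15. n8.idx = true  [B₀.sig == -4]
16. n9.hot = false  [false]
17. n10.val = 18  [terminal]
18. n9.key = "yw"  ["yw"]
19. n11.off = "kk"  [terminal]
20. n12.hot = true  [D.live > 4]
21. n13.sig = 15  [terminal]
22. n12.key = "ry"  ["ry"]
23. n8.lim = "ywk"  [E₀.key ++ "k"]
24. n8.tag = 5  [len(E₁.key) + 3]
25. n15.sig = 6  [terminal]
26. n16.env = 27  [27]
27. n16.lab = -1  [b.sig - 7]
28. n17.sig = -9  [terminal]
29. n16.sig = -1  [A.lab]
30. n16.mk = -4  [A.lab * -1 - 5]
31. n14.sig = 15  [b.sig + A.mk + 13]
32. n14.tag = -1  [A.sig]
33. n14.live = 17  [A.sig + 18]
34. n0.lim = 27  [B₀.live + B₁.sig + 10]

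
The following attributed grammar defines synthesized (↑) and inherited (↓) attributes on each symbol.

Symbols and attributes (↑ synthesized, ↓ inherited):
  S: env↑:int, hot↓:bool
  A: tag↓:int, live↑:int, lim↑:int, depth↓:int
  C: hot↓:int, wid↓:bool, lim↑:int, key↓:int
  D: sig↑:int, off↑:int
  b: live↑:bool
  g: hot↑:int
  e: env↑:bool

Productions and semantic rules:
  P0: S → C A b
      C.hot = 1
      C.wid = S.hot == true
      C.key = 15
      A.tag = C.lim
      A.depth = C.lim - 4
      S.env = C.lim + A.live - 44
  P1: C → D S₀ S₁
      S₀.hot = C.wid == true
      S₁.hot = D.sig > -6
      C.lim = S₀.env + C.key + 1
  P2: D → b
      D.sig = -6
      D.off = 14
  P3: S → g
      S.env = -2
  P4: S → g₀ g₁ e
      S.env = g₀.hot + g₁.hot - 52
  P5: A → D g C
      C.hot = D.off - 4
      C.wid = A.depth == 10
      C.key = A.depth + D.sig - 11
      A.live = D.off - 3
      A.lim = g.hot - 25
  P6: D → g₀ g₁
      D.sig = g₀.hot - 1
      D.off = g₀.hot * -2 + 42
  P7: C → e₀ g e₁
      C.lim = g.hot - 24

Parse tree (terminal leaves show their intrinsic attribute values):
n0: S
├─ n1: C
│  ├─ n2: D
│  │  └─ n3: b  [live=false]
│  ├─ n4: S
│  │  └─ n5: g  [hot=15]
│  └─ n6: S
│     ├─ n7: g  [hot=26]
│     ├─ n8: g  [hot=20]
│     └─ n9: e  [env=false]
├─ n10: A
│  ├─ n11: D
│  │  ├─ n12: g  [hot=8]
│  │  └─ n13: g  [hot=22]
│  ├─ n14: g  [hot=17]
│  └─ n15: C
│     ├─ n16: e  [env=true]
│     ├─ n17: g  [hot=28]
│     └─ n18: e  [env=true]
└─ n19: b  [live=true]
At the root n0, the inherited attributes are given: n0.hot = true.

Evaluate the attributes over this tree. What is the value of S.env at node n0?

-7

1. n0.hot = true  [given at root]
2. n1.hot = 1  [1]
3. n1.wid = true  [S.hot == true]
4. n1.key = 15  [15]
5. n3.live = false  [terminal]
6. n2.sig = -6  [-6]
7. n2.off = 14  [14]
8. n4.hot = true  [C.wid == true]
9. n5.hot = 15  [terminal]
10. n4.env = -2  [-2]
11. n6.hot = false  [D.sig > -6]
12. n7.hot = 26  [terminal]
13. n8.hot = 20  [terminal]
14. n9.env = false  [terminal]
15. n6.env = -6  [g₀.hot + g₁.hot - 52]
16. n1.lim = 14  [S₀.env + C.key + 1]
17. n10.tag = 14  [C.lim]
18. n10.depth = 10  [C.lim - 4]
19. n12.hot = 8  [terminal]
20. n13.hot = 22  [terminal]
21. n11.sig = 7  [g₀.hot - 1]
22. n11.off = 26  [g₀.hot * -2 + 42]
23. n14.hot = 17  [terminal]
24. n15.hot = 22  [D.off - 4]
25. n15.wid = true  [A.depth == 10]
26. n15.key = 6  [A.depth + D.sig - 11]
27. n16.env = true  [terminal]
28. n17.hot = 28  [terminal]
29. n18.env = true  [terminal]
30. n15.lim = 4  [g.hot - 24]
31. n10.live = 23  [D.off - 3]
32. n10.lim = -8  [g.hot - 25]
33. n19.live = true  [terminal]
34. n0.env = -7  [C.lim + A.live - 44]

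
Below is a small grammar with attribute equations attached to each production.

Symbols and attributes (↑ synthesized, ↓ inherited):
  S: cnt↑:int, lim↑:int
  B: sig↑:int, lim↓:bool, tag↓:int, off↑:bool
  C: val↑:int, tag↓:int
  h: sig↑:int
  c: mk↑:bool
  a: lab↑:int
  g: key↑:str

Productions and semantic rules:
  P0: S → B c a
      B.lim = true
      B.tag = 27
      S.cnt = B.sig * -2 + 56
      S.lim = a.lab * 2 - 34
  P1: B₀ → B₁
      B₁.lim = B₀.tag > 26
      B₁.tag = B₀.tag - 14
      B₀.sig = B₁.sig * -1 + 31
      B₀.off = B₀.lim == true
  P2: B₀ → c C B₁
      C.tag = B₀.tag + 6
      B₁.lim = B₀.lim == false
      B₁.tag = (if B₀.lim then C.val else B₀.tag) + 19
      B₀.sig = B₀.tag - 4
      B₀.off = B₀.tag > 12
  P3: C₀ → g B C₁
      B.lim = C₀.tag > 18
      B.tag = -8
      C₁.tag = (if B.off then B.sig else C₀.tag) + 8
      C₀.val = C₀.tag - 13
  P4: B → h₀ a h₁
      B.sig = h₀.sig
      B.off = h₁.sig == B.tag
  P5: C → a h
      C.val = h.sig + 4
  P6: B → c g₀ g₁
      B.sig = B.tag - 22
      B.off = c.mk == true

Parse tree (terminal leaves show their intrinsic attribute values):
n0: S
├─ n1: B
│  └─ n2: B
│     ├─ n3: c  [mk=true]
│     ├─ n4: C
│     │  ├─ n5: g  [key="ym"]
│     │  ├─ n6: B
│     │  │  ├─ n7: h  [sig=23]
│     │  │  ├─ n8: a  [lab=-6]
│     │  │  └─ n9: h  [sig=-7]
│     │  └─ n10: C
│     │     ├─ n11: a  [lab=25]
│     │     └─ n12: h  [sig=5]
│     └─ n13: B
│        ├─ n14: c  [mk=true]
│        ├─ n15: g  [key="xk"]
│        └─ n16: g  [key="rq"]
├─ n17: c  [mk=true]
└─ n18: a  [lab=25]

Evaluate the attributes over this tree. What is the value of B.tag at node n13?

25

1. n1.lim = true  [true]
2. n1.tag = 27  [27]
3. n2.lim = true  [B₀.tag > 26]
4. n2.tag = 13  [B₀.tag - 14]
5. n3.mk = true  [terminal]
6. n4.tag = 19  [B₀.tag + 6]
7. n5.key = "ym"  [terminal]
8. n6.lim = true  [C₀.tag > 18]
9. n6.tag = -8  [-8]
10. n7.sig = 23  [terminal]
11. n8.lab = -6  [terminal]
12. n9.sig = -7  [terminal]
13. n6.sig = 23  [h₀.sig]
14. n6.off = false  [h₁.sig == B.tag]
15. n10.tag = 27  [(if B.off then B.sig else C₀.tag) + 8]
16. n11.lab = 25  [terminal]
17. n12.sig = 5  [terminal]
18. n10.val = 9  [h.sig + 4]
19. n4.val = 6  [C₀.tag - 13]
20. n13.lim = false  [B₀.lim == false]
21. n13.tag = 25  [(if B₀.lim then C.val else B₀.tag) + 19]
22. n14.mk = true  [terminal]
23. n15.key = "xk"  [terminal]
24. n16.key = "rq"  [terminal]
25. n13.sig = 3  [B.tag - 22]
26. n13.off = true  [c.mk == true]
27. n2.sig = 9  [B₀.tag - 4]
28. n2.off = true  [B₀.tag > 12]
29. n1.sig = 22  [B₁.sig * -1 + 31]
30. n1.off = true  [B₀.lim == true]
31. n17.mk = true  [terminal]
32. n18.lab = 25  [terminal]
33. n0.cnt = 12  [B.sig * -2 + 56]
34. n0.lim = 16  [a.lab * 2 - 34]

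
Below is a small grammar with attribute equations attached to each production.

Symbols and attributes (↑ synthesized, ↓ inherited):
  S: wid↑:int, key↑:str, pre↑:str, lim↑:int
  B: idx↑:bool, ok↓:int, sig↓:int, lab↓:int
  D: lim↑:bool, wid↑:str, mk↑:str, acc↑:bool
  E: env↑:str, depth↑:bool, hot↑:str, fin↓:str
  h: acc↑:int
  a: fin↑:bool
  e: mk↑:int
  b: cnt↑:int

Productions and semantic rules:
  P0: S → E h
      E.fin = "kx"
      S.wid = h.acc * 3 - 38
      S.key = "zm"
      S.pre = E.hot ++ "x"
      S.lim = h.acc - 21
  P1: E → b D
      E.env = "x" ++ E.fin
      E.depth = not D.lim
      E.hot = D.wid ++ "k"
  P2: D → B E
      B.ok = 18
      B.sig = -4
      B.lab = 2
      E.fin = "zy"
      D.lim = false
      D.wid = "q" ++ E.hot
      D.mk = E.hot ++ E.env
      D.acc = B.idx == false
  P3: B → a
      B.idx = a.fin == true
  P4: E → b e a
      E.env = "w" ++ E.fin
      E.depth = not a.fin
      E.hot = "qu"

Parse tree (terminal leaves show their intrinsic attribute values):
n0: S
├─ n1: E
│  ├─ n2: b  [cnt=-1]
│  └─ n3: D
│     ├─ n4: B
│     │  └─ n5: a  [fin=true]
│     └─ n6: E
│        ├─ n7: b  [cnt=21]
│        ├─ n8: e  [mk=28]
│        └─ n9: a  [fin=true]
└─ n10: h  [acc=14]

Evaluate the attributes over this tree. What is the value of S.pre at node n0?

1. n1.fin = "kx"  ["kx"]
2. n2.cnt = -1  [terminal]
3. n4.ok = 18  [18]
4. n4.sig = -4  [-4]
5. n4.lab = 2  [2]
6. n5.fin = true  [terminal]
7. n4.idx = true  [a.fin == true]
8. n6.fin = "zy"  ["zy"]
9. n7.cnt = 21  [terminal]
10. n8.mk = 28  [terminal]
11. n9.fin = true  [terminal]
12. n6.env = "wzy"  ["w" ++ E.fin]
13. n6.depth = false  [not a.fin]
14. n6.hot = "qu"  ["qu"]
15. n3.lim = false  [false]
16. n3.wid = "qqu"  ["q" ++ E.hot]
17. n3.mk = "quwzy"  [E.hot ++ E.env]
18. n3.acc = false  [B.idx == false]
19. n1.env = "xkx"  ["x" ++ E.fin]
20. n1.depth = true  [not D.lim]
21. n1.hot = "qquk"  [D.wid ++ "k"]
22. n10.acc = 14  [terminal]
23. n0.wid = 4  [h.acc * 3 - 38]
24. n0.key = "zm"  ["zm"]
25. n0.pre = "qqukx"  [E.hot ++ "x"]
26. n0.lim = -7  [h.acc - 21]

"qqukx"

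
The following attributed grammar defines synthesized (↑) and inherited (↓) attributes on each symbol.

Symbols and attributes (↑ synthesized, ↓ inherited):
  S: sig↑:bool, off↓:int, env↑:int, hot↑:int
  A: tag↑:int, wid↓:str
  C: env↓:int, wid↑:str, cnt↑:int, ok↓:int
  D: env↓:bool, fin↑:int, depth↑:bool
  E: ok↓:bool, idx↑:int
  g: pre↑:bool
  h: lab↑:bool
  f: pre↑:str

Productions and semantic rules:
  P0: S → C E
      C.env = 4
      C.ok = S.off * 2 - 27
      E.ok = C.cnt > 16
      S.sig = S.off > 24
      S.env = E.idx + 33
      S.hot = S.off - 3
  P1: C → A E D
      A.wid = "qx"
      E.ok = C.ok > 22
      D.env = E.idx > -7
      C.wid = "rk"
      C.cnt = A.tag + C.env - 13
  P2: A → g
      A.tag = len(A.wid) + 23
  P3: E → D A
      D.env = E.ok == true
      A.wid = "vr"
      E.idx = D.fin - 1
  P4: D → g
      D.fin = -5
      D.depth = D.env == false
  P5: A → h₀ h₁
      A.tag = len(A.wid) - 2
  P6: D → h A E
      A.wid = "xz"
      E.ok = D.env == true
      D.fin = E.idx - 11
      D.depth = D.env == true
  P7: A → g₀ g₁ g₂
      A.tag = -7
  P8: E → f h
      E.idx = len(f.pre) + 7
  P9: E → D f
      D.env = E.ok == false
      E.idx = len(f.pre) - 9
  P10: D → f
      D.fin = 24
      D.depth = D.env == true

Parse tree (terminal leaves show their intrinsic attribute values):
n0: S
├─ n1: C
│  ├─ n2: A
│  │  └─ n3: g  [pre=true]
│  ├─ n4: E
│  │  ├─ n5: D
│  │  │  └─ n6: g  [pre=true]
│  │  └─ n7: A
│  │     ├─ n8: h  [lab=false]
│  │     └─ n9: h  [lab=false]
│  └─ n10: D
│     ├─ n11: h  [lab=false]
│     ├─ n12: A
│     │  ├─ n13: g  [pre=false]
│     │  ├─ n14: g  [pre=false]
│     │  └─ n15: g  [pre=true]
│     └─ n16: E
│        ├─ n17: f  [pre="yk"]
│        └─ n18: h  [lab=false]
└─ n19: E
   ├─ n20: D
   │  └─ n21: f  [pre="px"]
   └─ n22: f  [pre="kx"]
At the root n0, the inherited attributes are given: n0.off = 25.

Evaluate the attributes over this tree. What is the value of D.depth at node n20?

true

1. n0.off = 25  [given at root]
2. n1.env = 4  [4]
3. n1.ok = 23  [S.off * 2 - 27]
4. n2.wid = "qx"  ["qx"]
5. n3.pre = true  [terminal]
6. n2.tag = 25  [len(A.wid) + 23]
7. n4.ok = true  [C.ok > 22]
8. n5.env = true  [E.ok == true]
9. n6.pre = true  [terminal]
10. n5.fin = -5  [-5]
11. n5.depth = false  [D.env == false]
12. n7.wid = "vr"  ["vr"]
13. n8.lab = false  [terminal]
14. n9.lab = false  [terminal]
15. n7.tag = 0  [len(A.wid) - 2]
16. n4.idx = -6  [D.fin - 1]
17. n10.env = true  [E.idx > -7]
18. n11.lab = false  [terminal]
19. n12.wid = "xz"  ["xz"]
20. n13.pre = false  [terminal]
21. n14.pre = false  [terminal]
22. n15.pre = true  [terminal]
23. n12.tag = -7  [-7]
24. n16.ok = true  [D.env == true]
25. n17.pre = "yk"  [terminal]
26. n18.lab = false  [terminal]
27. n16.idx = 9  [len(f.pre) + 7]
28. n10.fin = -2  [E.idx - 11]
29. n10.depth = true  [D.env == true]
30. n1.wid = "rk"  ["rk"]
31. n1.cnt = 16  [A.tag + C.env - 13]
32. n19.ok = false  [C.cnt > 16]
33. n20.env = true  [E.ok == false]
34. n21.pre = "px"  [terminal]
35. n20.fin = 24  [24]
36. n20.depth = true  [D.env == true]
37. n22.pre = "kx"  [terminal]
38. n19.idx = -7  [len(f.pre) - 9]
39. n0.sig = true  [S.off > 24]
40. n0.env = 26  [E.idx + 33]
41. n0.hot = 22  [S.off - 3]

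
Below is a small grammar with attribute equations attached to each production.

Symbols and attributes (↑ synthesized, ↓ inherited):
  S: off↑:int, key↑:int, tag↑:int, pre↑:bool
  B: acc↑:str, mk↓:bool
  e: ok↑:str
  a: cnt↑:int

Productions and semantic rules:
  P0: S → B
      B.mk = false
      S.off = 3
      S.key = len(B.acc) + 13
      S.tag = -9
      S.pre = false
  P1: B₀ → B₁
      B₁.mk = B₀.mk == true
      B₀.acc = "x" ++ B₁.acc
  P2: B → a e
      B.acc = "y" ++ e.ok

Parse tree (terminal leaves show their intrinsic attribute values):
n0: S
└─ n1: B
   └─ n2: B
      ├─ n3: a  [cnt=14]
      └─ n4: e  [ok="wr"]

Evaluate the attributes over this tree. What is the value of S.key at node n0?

17

1. n1.mk = false  [false]
2. n2.mk = false  [B₀.mk == true]
3. n3.cnt = 14  [terminal]
4. n4.ok = "wr"  [terminal]
5. n2.acc = "ywr"  ["y" ++ e.ok]
6. n1.acc = "xywr"  ["x" ++ B₁.acc]
7. n0.off = 3  [3]
8. n0.key = 17  [len(B.acc) + 13]
9. n0.tag = -9  [-9]
10. n0.pre = false  [false]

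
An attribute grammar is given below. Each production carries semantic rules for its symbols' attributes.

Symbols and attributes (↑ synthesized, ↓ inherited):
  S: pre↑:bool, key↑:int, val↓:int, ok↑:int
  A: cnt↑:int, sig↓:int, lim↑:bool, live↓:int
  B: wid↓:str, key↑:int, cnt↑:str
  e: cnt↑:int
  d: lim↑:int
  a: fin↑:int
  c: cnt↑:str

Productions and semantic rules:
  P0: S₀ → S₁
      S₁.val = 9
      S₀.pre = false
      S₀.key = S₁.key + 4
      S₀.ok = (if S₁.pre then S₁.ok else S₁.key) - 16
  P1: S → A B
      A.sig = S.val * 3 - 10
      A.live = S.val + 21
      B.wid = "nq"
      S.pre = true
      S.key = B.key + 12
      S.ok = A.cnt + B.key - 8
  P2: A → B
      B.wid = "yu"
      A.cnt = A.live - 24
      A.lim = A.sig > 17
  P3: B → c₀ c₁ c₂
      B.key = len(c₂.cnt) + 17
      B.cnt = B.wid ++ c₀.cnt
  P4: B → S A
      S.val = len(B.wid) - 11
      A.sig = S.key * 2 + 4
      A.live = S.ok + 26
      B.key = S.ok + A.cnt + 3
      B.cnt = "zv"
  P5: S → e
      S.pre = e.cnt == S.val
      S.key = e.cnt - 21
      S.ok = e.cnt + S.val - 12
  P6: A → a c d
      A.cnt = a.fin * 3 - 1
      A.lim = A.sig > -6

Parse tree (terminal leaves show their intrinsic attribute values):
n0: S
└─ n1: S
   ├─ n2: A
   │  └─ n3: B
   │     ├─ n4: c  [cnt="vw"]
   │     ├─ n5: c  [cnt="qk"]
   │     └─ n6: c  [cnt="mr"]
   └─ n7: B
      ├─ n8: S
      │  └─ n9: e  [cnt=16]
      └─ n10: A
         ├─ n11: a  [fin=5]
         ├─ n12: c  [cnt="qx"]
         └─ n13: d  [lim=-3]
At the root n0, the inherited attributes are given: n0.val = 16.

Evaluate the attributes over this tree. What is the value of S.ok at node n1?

1. n0.val = 16  [given at root]
2. n1.val = 9  [9]
3. n2.sig = 17  [S.val * 3 - 10]
4. n2.live = 30  [S.val + 21]
5. n3.wid = "yu"  ["yu"]
6. n4.cnt = "vw"  [terminal]
7. n5.cnt = "qk"  [terminal]
8. n6.cnt = "mr"  [terminal]
9. n3.key = 19  [len(c₂.cnt) + 17]
10. n3.cnt = "yuvw"  [B.wid ++ c₀.cnt]
11. n2.cnt = 6  [A.live - 24]
12. n2.lim = false  [A.sig > 17]
13. n7.wid = "nq"  ["nq"]
14. n8.val = -9  [len(B.wid) - 11]
15. n9.cnt = 16  [terminal]
16. n8.pre = false  [e.cnt == S.val]
17. n8.key = -5  [e.cnt - 21]
18. n8.ok = -5  [e.cnt + S.val - 12]
19. n10.sig = -6  [S.key * 2 + 4]
20. n10.live = 21  [S.ok + 26]
21. n11.fin = 5  [terminal]
22. n12.cnt = "qx"  [terminal]
23. n13.lim = -3  [terminal]
24. n10.cnt = 14  [a.fin * 3 - 1]
25. n10.lim = false  [A.sig > -6]
26. n7.key = 12  [S.ok + A.cnt + 3]
27. n7.cnt = "zv"  ["zv"]
28. n1.pre = true  [true]
29. n1.key = 24  [B.key + 12]
30. n1.ok = 10  [A.cnt + B.key - 8]
31. n0.pre = false  [false]
32. n0.key = 28  [S₁.key + 4]
33. n0.ok = -6  [(if S₁.pre then S₁.ok else S₁.key) - 16]

10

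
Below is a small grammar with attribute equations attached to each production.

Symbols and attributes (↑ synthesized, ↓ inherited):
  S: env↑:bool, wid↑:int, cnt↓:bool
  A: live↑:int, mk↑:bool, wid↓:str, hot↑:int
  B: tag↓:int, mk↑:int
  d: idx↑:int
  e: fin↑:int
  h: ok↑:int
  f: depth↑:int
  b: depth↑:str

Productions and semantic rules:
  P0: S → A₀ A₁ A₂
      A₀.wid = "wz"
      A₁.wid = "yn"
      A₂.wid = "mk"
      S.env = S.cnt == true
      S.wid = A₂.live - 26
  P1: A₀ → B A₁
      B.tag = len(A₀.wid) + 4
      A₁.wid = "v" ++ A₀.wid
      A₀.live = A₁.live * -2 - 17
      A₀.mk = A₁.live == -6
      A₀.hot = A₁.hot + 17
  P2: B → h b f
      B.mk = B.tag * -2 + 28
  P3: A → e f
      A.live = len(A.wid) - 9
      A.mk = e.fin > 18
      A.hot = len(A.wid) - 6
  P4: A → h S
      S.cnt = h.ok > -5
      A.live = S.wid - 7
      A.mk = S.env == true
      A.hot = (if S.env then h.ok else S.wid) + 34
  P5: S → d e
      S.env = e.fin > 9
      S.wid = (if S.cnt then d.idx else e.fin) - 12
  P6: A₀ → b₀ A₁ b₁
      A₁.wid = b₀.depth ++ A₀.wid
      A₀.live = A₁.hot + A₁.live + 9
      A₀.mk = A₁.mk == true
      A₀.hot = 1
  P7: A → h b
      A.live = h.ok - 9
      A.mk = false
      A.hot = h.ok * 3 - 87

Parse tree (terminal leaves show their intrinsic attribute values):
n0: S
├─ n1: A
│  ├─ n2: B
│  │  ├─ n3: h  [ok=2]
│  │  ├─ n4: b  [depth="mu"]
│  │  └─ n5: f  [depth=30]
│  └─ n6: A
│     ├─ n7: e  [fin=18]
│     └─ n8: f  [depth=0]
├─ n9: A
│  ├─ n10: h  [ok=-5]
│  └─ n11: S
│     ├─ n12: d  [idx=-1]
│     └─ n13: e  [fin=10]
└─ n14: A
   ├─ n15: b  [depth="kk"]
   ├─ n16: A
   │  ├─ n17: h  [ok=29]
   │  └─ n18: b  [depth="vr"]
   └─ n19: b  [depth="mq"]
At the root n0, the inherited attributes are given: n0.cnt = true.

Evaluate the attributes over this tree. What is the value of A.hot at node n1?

14

1. n0.cnt = true  [given at root]
2. n1.wid = "wz"  ["wz"]
3. n2.tag = 6  [len(A₀.wid) + 4]
4. n3.ok = 2  [terminal]
5. n4.depth = "mu"  [terminal]
6. n5.depth = 30  [terminal]
7. n2.mk = 16  [B.tag * -2 + 28]
8. n6.wid = "vwz"  ["v" ++ A₀.wid]
9. n7.fin = 18  [terminal]
10. n8.depth = 0  [terminal]
11. n6.live = -6  [len(A.wid) - 9]
12. n6.mk = false  [e.fin > 18]
13. n6.hot = -3  [len(A.wid) - 6]
14. n1.live = -5  [A₁.live * -2 - 17]
15. n1.mk = true  [A₁.live == -6]
16. n1.hot = 14  [A₁.hot + 17]
17. n9.wid = "yn"  ["yn"]
18. n10.ok = -5  [terminal]
19. n11.cnt = false  [h.ok > -5]
20. n12.idx = -1  [terminal]
21. n13.fin = 10  [terminal]
22. n11.env = true  [e.fin > 9]
23. n11.wid = -2  [(if S.cnt then d.idx else e.fin) - 12]
24. n9.live = -9  [S.wid - 7]
25. n9.mk = true  [S.env == true]
26. n9.hot = 29  [(if S.env then h.ok else S.wid) + 34]
27. n14.wid = "mk"  ["mk"]
28. n15.depth = "kk"  [terminal]
29. n16.wid = "kkmk"  [b₀.depth ++ A₀.wid]
30. n17.ok = 29  [terminal]
31. n18.depth = "vr"  [terminal]
32. n16.live = 20  [h.ok - 9]
33. n16.mk = false  [false]
34. n16.hot = 0  [h.ok * 3 - 87]
35. n19.depth = "mq"  [terminal]
36. n14.live = 29  [A₁.hot + A₁.live + 9]
37. n14.mk = false  [A₁.mk == true]
38. n14.hot = 1  [1]
39. n0.env = true  [S.cnt == true]
40. n0.wid = 3  [A₂.live - 26]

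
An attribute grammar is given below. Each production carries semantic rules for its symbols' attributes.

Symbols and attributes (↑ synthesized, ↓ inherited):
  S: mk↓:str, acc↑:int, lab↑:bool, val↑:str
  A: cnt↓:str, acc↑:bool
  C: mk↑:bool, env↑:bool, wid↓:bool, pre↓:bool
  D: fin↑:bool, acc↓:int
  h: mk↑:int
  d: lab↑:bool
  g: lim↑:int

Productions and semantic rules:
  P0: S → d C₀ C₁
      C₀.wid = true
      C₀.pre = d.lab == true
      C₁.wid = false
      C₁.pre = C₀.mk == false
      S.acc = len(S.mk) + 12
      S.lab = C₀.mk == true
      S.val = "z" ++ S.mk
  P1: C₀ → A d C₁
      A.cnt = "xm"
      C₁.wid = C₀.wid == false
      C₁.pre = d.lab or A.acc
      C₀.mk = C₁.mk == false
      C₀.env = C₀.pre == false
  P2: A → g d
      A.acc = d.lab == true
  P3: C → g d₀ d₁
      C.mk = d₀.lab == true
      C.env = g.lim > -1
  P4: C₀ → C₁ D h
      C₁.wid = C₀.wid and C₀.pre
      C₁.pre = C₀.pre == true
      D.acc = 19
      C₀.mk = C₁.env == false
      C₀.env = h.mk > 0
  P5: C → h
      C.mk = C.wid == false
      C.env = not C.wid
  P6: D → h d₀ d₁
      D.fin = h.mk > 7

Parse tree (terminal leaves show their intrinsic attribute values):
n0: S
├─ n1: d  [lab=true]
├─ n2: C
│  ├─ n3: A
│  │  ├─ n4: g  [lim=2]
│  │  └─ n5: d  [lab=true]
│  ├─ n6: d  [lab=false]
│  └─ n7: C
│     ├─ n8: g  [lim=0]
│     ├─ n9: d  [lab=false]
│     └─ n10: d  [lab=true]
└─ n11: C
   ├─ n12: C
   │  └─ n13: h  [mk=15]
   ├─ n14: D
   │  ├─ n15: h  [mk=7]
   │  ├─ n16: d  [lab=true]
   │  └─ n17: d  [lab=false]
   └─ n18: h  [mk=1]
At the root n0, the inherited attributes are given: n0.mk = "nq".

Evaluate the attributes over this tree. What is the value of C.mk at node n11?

1. n0.mk = "nq"  [given at root]
2. n1.lab = true  [terminal]
3. n2.wid = true  [true]
4. n2.pre = true  [d.lab == true]
5. n3.cnt = "xm"  ["xm"]
6. n4.lim = 2  [terminal]
7. n5.lab = true  [terminal]
8. n3.acc = true  [d.lab == true]
9. n6.lab = false  [terminal]
10. n7.wid = false  [C₀.wid == false]
11. n7.pre = true  [d.lab or A.acc]
12. n8.lim = 0  [terminal]
13. n9.lab = false  [terminal]
14. n10.lab = true  [terminal]
15. n7.mk = false  [d₀.lab == true]
16. n7.env = true  [g.lim > -1]
17. n2.mk = true  [C₁.mk == false]
18. n2.env = false  [C₀.pre == false]
19. n11.wid = false  [false]
20. n11.pre = false  [C₀.mk == false]
21. n12.wid = false  [C₀.wid and C₀.pre]
22. n12.pre = false  [C₀.pre == true]
23. n13.mk = 15  [terminal]
24. n12.mk = true  [C.wid == false]
25. n12.env = true  [not C.wid]
26. n14.acc = 19  [19]
27. n15.mk = 7  [terminal]
28. n16.lab = true  [terminal]
29. n17.lab = false  [terminal]
30. n14.fin = false  [h.mk > 7]
31. n18.mk = 1  [terminal]
32. n11.mk = false  [C₁.env == false]
33. n11.env = true  [h.mk > 0]
34. n0.acc = 14  [len(S.mk) + 12]
35. n0.lab = true  [C₀.mk == true]
36. n0.val = "znq"  ["z" ++ S.mk]

false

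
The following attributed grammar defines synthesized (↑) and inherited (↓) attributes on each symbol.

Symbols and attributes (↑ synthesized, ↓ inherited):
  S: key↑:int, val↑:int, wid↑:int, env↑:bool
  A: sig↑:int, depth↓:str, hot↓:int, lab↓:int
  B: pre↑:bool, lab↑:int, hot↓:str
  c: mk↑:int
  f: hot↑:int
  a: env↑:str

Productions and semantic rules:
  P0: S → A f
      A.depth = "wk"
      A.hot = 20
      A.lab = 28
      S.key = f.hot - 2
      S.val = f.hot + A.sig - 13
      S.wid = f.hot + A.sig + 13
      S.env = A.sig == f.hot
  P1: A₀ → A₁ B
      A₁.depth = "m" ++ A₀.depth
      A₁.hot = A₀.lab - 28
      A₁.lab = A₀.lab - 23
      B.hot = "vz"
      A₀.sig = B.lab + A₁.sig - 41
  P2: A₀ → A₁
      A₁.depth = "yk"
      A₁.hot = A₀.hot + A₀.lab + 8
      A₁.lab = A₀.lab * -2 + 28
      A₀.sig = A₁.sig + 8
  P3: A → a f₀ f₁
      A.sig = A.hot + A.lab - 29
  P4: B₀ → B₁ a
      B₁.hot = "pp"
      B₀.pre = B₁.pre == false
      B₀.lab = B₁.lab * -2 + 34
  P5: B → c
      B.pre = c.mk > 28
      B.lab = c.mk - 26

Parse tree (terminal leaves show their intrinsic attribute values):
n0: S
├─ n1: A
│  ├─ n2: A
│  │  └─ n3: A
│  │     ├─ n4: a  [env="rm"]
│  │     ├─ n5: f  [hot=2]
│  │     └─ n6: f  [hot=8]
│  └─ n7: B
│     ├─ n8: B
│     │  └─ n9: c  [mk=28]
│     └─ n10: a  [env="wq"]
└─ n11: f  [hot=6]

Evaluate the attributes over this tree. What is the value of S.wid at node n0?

1. n1.depth = "wk"  ["wk"]
2. n1.hot = 20  [20]
3. n1.lab = 28  [28]
4. n2.depth = "mwk"  ["m" ++ A₀.depth]
5. n2.hot = 0  [A₀.lab - 28]
6. n2.lab = 5  [A₀.lab - 23]
7. n3.depth = "yk"  ["yk"]
8. n3.hot = 13  [A₀.hot + A₀.lab + 8]
9. n3.lab = 18  [A₀.lab * -2 + 28]
10. n4.env = "rm"  [terminal]
11. n5.hot = 2  [terminal]
12. n6.hot = 8  [terminal]
13. n3.sig = 2  [A.hot + A.lab - 29]
14. n2.sig = 10  [A₁.sig + 8]
15. n7.hot = "vz"  ["vz"]
16. n8.hot = "pp"  ["pp"]
17. n9.mk = 28  [terminal]
18. n8.pre = false  [c.mk > 28]
19. n8.lab = 2  [c.mk - 26]
20. n10.env = "wq"  [terminal]
21. n7.pre = true  [B₁.pre == false]
22. n7.lab = 30  [B₁.lab * -2 + 34]
23. n1.sig = -1  [B.lab + A₁.sig - 41]
24. n11.hot = 6  [terminal]
25. n0.key = 4  [f.hot - 2]
26. n0.val = -8  [f.hot + A.sig - 13]
27. n0.wid = 18  [f.hot + A.sig + 13]
28. n0.env = false  [A.sig == f.hot]

18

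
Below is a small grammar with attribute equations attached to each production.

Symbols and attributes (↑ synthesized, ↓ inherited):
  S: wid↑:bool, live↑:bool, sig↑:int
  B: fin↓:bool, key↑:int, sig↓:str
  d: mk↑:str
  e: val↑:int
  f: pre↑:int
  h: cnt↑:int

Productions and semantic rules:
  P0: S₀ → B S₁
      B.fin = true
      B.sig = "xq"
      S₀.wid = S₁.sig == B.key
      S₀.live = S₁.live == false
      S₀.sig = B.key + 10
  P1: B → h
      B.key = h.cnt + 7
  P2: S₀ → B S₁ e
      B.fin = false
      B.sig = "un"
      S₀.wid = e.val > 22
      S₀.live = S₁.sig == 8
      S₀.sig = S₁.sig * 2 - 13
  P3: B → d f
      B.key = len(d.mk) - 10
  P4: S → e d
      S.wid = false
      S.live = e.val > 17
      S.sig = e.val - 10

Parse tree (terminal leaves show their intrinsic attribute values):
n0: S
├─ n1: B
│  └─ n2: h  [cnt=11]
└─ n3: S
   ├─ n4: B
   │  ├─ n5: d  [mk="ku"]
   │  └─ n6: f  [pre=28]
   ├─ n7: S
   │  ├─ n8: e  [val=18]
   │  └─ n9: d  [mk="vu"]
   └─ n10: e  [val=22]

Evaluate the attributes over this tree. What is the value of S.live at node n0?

false

1. n1.fin = true  [true]
2. n1.sig = "xq"  ["xq"]
3. n2.cnt = 11  [terminal]
4. n1.key = 18  [h.cnt + 7]
5. n4.fin = false  [false]
6. n4.sig = "un"  ["un"]
7. n5.mk = "ku"  [terminal]
8. n6.pre = 28  [terminal]
9. n4.key = -8  [len(d.mk) - 10]
10. n8.val = 18  [terminal]
11. n9.mk = "vu"  [terminal]
12. n7.wid = false  [false]
13. n7.live = true  [e.val > 17]
14. n7.sig = 8  [e.val - 10]
15. n10.val = 22  [terminal]
16. n3.wid = false  [e.val > 22]
17. n3.live = true  [S₁.sig == 8]
18. n3.sig = 3  [S₁.sig * 2 - 13]
19. n0.wid = false  [S₁.sig == B.key]
20. n0.live = false  [S₁.live == false]
21. n0.sig = 28  [B.key + 10]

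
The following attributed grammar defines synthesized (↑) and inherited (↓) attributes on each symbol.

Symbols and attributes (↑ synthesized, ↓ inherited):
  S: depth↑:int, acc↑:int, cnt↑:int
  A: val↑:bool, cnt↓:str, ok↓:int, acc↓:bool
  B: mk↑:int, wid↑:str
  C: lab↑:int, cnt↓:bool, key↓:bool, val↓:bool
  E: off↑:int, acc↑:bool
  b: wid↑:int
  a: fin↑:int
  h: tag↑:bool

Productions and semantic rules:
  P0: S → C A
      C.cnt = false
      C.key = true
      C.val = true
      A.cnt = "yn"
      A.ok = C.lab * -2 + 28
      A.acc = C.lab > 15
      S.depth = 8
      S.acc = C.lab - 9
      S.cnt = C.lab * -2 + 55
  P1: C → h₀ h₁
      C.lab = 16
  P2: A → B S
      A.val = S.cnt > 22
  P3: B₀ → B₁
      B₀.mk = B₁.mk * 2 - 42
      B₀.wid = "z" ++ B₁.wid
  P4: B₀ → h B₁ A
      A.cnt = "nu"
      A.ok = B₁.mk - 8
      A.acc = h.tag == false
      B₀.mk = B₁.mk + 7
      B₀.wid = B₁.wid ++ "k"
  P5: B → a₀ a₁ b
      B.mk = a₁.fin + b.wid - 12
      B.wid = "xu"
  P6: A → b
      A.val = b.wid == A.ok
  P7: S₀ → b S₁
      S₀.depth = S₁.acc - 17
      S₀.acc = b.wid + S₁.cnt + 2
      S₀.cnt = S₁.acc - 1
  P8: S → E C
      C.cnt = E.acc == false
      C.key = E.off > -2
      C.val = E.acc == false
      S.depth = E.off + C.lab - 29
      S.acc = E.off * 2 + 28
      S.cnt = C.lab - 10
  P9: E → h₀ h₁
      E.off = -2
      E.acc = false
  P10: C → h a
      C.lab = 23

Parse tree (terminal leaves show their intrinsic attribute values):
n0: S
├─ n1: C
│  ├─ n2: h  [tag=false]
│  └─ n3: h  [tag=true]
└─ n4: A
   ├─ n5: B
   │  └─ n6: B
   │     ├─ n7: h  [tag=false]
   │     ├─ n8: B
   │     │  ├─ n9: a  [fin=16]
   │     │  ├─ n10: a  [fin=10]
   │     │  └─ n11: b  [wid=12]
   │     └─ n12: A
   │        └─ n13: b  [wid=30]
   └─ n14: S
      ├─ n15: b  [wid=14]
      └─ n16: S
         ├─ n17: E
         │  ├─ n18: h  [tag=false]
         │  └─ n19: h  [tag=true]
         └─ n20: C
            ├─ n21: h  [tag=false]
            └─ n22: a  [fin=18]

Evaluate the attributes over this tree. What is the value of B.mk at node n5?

1. n1.cnt = false  [false]
2. n1.key = true  [true]
3. n1.val = true  [true]
4. n2.tag = false  [terminal]
5. n3.tag = true  [terminal]
6. n1.lab = 16  [16]
7. n4.cnt = "yn"  ["yn"]
8. n4.ok = -4  [C.lab * -2 + 28]
9. n4.acc = true  [C.lab > 15]
10. n7.tag = false  [terminal]
11. n9.fin = 16  [terminal]
12. n10.fin = 10  [terminal]
13. n11.wid = 12  [terminal]
14. n8.mk = 10  [a₁.fin + b.wid - 12]
15. n8.wid = "xu"  ["xu"]
16. n12.cnt = "nu"  ["nu"]
17. n12.ok = 2  [B₁.mk - 8]
18. n12.acc = true  [h.tag == false]
19. n13.wid = 30  [terminal]
20. n12.val = false  [b.wid == A.ok]
21. n6.mk = 17  [B₁.mk + 7]
22. n6.wid = "xuk"  [B₁.wid ++ "k"]
23. n5.mk = -8  [B₁.mk * 2 - 42]
24. n5.wid = "zxuk"  ["z" ++ B₁.wid]
25. n15.wid = 14  [terminal]
26. n18.tag = false  [terminal]
27. n19.tag = true  [terminal]
28. n17.off = -2  [-2]
29. n17.acc = false  [false]
30. n20.cnt = true  [E.acc == false]
31. n20.key = false  [E.off > -2]
32. n20.val = true  [E.acc == false]
33. n21.tag = false  [terminal]
34. n22.fin = 18  [terminal]
35. n20.lab = 23  [23]
36. n16.depth = -8  [E.off + C.lab - 29]
37. n16.acc = 24  [E.off * 2 + 28]
38. n16.cnt = 13  [C.lab - 10]
39. n14.depth = 7  [S₁.acc - 17]
40. n14.acc = 29  [b.wid + S₁.cnt + 2]
41. n14.cnt = 23  [S₁.acc - 1]
42. n4.val = true  [S.cnt > 22]
43. n0.depth = 8  [8]
44. n0.acc = 7  [C.lab - 9]
45. n0.cnt = 23  [C.lab * -2 + 55]

-8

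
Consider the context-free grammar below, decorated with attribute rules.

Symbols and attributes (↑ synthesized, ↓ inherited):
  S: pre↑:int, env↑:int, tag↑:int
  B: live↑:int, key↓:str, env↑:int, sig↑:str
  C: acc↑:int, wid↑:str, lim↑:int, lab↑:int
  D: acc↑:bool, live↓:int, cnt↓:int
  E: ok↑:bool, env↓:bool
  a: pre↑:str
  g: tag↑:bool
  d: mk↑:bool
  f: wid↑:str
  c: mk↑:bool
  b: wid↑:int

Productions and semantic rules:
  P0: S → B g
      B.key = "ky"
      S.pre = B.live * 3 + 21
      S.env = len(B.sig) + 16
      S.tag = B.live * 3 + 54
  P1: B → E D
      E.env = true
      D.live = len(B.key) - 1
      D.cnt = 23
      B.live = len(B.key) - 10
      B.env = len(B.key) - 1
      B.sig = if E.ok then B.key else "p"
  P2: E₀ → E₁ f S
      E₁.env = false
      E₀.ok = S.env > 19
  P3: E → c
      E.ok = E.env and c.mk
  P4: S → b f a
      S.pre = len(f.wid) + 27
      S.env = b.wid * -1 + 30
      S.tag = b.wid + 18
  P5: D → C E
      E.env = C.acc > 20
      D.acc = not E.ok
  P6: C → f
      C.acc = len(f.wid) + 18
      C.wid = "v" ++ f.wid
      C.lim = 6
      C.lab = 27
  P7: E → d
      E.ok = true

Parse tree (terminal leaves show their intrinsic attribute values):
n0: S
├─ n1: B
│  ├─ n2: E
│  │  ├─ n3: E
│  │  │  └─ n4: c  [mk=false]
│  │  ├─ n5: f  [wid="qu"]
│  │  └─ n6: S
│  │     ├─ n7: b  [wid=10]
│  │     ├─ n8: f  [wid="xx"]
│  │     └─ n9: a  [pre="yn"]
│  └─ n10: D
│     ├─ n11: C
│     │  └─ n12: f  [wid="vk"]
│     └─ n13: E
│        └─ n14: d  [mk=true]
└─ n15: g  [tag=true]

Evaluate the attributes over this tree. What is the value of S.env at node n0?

18

1. n1.key = "ky"  ["ky"]
2. n2.env = true  [true]
3. n3.env = false  [false]
4. n4.mk = false  [terminal]
5. n3.ok = false  [E.env and c.mk]
6. n5.wid = "qu"  [terminal]
7. n7.wid = 10  [terminal]
8. n8.wid = "xx"  [terminal]
9. n9.pre = "yn"  [terminal]
10. n6.pre = 29  [len(f.wid) + 27]
11. n6.env = 20  [b.wid * -1 + 30]
12. n6.tag = 28  [b.wid + 18]
13. n2.ok = true  [S.env > 19]
14. n10.live = 1  [len(B.key) - 1]
15. n10.cnt = 23  [23]
16. n12.wid = "vk"  [terminal]
17. n11.acc = 20  [len(f.wid) + 18]
18. n11.wid = "vvk"  ["v" ++ f.wid]
19. n11.lim = 6  [6]
20. n11.lab = 27  [27]
21. n13.env = false  [C.acc > 20]
22. n14.mk = true  [terminal]
23. n13.ok = true  [true]
24. n10.acc = false  [not E.ok]
25. n1.live = -8  [len(B.key) - 10]
26. n1.env = 1  [len(B.key) - 1]
27. n1.sig = "ky"  [if E.ok then B.key else "p"]
28. n15.tag = true  [terminal]
29. n0.pre = -3  [B.live * 3 + 21]
30. n0.env = 18  [len(B.sig) + 16]
31. n0.tag = 30  [B.live * 3 + 54]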